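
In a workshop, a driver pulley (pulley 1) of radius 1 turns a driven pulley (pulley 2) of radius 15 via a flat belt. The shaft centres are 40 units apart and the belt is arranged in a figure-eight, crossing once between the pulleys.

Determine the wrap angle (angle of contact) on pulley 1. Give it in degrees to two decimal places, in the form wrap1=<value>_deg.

crossed belt: β = asin((r1+r2)/C) = asin(16/40) = 23.5782°
wrap1 = wrap2 = π + 2β = 227.1564°

wrap1=227.16_deg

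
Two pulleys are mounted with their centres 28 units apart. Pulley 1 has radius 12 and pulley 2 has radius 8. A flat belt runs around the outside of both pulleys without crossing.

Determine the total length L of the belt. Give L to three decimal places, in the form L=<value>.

open belt: β = asin((r2−r1)/C) = asin(-4/28) = -8.2132°
wrap1 = π − 2β = 196.4264°
wrap2 = π + 2β = 163.5736°
tangent length = C·cosβ = 27.7128
L = r1·wrap1 + r2·wrap2 + 2·C·cosβ = 12·3.4283 + 8·2.8549 + 2·27.7128 = 119.4043

L=119.404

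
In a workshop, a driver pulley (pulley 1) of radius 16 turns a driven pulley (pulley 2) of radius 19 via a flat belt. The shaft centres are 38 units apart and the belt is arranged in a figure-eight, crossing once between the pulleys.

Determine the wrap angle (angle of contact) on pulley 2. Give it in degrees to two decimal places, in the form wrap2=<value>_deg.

wrap2=314.16_deg

crossed belt: β = asin((r1+r2)/C) = asin(35/38) = 67.0805°
wrap1 = wrap2 = π + 2β = 314.1609°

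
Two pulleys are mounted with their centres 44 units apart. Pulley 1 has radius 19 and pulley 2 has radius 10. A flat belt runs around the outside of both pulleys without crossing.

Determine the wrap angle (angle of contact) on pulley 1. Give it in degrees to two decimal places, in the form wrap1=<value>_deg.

open belt: β = asin((r2−r1)/C) = asin(-9/44) = -11.8029°
wrap1 = π − 2β = 203.6058°
wrap2 = π + 2β = 156.3942°

wrap1=203.61_deg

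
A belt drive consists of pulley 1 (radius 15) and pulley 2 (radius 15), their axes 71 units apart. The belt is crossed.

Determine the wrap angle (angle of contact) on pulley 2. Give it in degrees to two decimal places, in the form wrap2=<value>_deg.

wrap2=229.99_deg

crossed belt: β = asin((r1+r2)/C) = asin(30/71) = 24.9947°
wrap1 = wrap2 = π + 2β = 229.9895°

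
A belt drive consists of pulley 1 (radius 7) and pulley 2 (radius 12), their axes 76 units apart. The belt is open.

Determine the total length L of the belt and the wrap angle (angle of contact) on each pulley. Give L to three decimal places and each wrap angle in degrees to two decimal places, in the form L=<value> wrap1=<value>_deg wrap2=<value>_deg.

L=212.019 wrap1=172.46_deg wrap2=187.54_deg

open belt: β = asin((r2−r1)/C) = asin(5/76) = 3.7722°
wrap1 = π − 2β = 172.4556°
wrap2 = π + 2β = 187.5444°
tangent length = C·cosβ = 75.8353
L = r1·wrap1 + r2·wrap2 + 2·C·cosβ = 7·3.0099 + 12·3.2733 + 2·75.8353 = 212.0193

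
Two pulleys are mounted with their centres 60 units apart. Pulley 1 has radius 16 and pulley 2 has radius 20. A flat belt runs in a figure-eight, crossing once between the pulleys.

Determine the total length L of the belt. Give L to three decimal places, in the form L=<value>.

L=255.429

crossed belt: β = asin((r1+r2)/C) = asin(36/60) = 36.8699°
wrap1 = wrap2 = π + 2β = 253.7398°
tangent length = C·cosβ = 48.0000
L = (r1+r2)·wrap + 2·C·cosβ = 36·4.4286 + 2·48.0000 = 255.4294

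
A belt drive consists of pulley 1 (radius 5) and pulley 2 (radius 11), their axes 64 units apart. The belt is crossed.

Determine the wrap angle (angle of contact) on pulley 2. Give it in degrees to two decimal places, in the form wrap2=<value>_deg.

crossed belt: β = asin((r1+r2)/C) = asin(16/64) = 14.4775°
wrap1 = wrap2 = π + 2β = 208.9550°

wrap2=208.96_deg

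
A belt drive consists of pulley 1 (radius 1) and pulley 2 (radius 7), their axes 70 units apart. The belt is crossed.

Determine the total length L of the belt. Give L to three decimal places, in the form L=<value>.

L=166.048

crossed belt: β = asin((r1+r2)/C) = asin(8/70) = 6.5624°
wrap1 = wrap2 = π + 2β = 193.1249°
tangent length = C·cosβ = 69.5414
L = (r1+r2)·wrap + 2·C·cosβ = 8·3.3707 + 2·69.5414 = 166.0480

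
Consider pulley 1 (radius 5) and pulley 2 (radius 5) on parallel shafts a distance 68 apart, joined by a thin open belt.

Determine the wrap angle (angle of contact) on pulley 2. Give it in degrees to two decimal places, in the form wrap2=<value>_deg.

wrap2=180.00_deg

open belt: β = asin((r2−r1)/C) = asin(0/68) = 0.0000°
wrap1 = π − 2β = 180.0000°
wrap2 = π + 2β = 180.0000°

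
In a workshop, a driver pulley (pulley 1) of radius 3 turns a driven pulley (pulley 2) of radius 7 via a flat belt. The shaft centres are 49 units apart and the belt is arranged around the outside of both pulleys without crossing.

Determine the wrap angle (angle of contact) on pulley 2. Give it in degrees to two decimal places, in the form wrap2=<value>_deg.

wrap2=189.36_deg

open belt: β = asin((r2−r1)/C) = asin(4/49) = 4.6824°
wrap1 = π − 2β = 170.6352°
wrap2 = π + 2β = 189.3648°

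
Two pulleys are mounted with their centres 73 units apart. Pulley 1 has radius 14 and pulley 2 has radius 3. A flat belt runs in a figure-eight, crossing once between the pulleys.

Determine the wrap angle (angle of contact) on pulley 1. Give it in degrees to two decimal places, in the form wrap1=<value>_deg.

crossed belt: β = asin((r1+r2)/C) = asin(17/73) = 13.4665°
wrap1 = wrap2 = π + 2β = 206.9330°

wrap1=206.93_deg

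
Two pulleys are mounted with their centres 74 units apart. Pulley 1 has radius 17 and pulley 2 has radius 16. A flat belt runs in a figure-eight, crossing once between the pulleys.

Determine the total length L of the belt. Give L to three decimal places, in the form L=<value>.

crossed belt: β = asin((r1+r2)/C) = asin(33/74) = 26.4839°
wrap1 = wrap2 = π + 2β = 232.9678°
tangent length = C·cosβ = 66.2344
L = (r1+r2)·wrap + 2·C·cosβ = 33·4.0661 + 2·66.2344 = 266.6487

L=266.649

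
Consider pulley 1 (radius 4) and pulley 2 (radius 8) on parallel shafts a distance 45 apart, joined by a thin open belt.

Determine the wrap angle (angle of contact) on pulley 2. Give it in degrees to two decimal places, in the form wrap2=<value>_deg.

wrap2=190.20_deg

open belt: β = asin((r2−r1)/C) = asin(4/45) = 5.0997°
wrap1 = π − 2β = 169.8006°
wrap2 = π + 2β = 190.1994°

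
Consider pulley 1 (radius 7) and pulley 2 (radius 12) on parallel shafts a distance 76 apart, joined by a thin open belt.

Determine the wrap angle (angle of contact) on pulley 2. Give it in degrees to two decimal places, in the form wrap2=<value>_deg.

wrap2=187.54_deg

open belt: β = asin((r2−r1)/C) = asin(5/76) = 3.7722°
wrap1 = π − 2β = 172.4556°
wrap2 = π + 2β = 187.5444°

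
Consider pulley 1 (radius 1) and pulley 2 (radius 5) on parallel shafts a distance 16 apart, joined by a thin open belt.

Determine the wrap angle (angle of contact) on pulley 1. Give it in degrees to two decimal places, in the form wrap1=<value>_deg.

open belt: β = asin((r2−r1)/C) = asin(4/16) = 14.4775°
wrap1 = π − 2β = 151.0450°
wrap2 = π + 2β = 208.9550°

wrap1=151.04_deg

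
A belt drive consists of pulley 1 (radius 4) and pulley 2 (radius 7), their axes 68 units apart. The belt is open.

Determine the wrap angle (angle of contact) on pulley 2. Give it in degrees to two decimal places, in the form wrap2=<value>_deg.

wrap2=185.06_deg

open belt: β = asin((r2−r1)/C) = asin(3/68) = 2.5286°
wrap1 = π − 2β = 174.9428°
wrap2 = π + 2β = 185.0572°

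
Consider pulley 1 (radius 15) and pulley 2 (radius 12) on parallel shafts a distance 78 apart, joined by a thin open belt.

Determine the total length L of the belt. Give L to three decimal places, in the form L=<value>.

open belt: β = asin((r2−r1)/C) = asin(-3/78) = -2.2042°
wrap1 = π − 2β = 184.4085°
wrap2 = π + 2β = 175.5915°
tangent length = C·cosβ = 77.9423
L = r1·wrap1 + r2·wrap2 + 2·C·cosβ = 15·3.2185 + 12·3.0647 + 2·77.9423 = 240.9384

L=240.938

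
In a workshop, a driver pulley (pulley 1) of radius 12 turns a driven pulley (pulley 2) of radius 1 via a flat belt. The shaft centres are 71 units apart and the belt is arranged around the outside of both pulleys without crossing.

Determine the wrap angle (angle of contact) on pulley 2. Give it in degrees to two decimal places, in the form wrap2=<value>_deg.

open belt: β = asin((r2−r1)/C) = asin(-11/71) = -8.9127°
wrap1 = π − 2β = 197.8254°
wrap2 = π + 2β = 162.1746°

wrap2=162.17_deg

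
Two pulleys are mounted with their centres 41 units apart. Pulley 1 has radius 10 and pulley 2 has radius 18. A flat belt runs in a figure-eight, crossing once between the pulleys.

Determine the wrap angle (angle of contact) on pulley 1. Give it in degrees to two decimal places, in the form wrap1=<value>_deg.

wrap1=266.15_deg

crossed belt: β = asin((r1+r2)/C) = asin(28/41) = 43.0728°
wrap1 = wrap2 = π + 2β = 266.1456°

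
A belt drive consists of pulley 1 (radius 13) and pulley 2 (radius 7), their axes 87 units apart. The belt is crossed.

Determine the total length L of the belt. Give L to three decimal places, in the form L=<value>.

crossed belt: β = asin((r1+r2)/C) = asin(20/87) = 13.2903°
wrap1 = wrap2 = π + 2β = 206.5806°
tangent length = C·cosβ = 84.6699
L = (r1+r2)·wrap + 2·C·cosβ = 20·3.6055 + 2·84.6699 = 241.4501

L=241.450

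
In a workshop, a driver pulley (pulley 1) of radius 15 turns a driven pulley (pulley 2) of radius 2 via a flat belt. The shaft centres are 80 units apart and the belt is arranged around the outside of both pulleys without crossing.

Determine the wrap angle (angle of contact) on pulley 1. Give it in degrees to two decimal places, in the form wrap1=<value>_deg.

wrap1=198.70_deg

open belt: β = asin((r2−r1)/C) = asin(-13/80) = -9.3520°
wrap1 = π − 2β = 198.7041°
wrap2 = π + 2β = 161.2959°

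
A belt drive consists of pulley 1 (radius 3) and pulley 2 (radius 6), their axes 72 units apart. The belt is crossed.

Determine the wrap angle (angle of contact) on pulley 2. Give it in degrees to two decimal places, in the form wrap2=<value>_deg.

crossed belt: β = asin((r1+r2)/C) = asin(9/72) = 7.1808°
wrap1 = wrap2 = π + 2β = 194.3615°

wrap2=194.36_deg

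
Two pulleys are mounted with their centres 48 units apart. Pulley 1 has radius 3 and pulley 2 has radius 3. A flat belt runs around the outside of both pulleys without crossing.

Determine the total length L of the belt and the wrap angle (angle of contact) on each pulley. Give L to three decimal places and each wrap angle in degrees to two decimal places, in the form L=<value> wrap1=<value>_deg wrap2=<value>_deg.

open belt: β = asin((r2−r1)/C) = asin(0/48) = 0.0000°
wrap1 = π − 2β = 180.0000°
wrap2 = π + 2β = 180.0000°
tangent length = C·cosβ = 48.0000
L = r1·wrap1 + r2·wrap2 + 2·C·cosβ = 3·3.1416 + 3·3.1416 + 2·48.0000 = 114.8496

L=114.850 wrap1=180.00_deg wrap2=180.00_deg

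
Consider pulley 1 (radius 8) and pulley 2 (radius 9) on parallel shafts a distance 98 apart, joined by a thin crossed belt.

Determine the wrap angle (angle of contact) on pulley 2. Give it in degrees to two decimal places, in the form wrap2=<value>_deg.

crossed belt: β = asin((r1+r2)/C) = asin(17/98) = 9.9896°
wrap1 = wrap2 = π + 2β = 199.9792°

wrap2=199.98_deg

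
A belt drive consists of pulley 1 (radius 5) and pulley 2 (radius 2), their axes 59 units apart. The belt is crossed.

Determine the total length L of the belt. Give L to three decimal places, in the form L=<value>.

crossed belt: β = asin((r1+r2)/C) = asin(7/59) = 6.8139°
wrap1 = wrap2 = π + 2β = 193.6277°
tangent length = C·cosβ = 58.5833
L = (r1+r2)·wrap + 2·C·cosβ = 7·3.3794 + 2·58.5833 = 140.8226

L=140.823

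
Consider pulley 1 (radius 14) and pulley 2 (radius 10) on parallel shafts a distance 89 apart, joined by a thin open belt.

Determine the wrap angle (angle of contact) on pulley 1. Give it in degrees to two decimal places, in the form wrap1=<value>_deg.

wrap1=185.15_deg

open belt: β = asin((r2−r1)/C) = asin(-4/89) = -2.5760°
wrap1 = π − 2β = 185.1519°
wrap2 = π + 2β = 174.8481°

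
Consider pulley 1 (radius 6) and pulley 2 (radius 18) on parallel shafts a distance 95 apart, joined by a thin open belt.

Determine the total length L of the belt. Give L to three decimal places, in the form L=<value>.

open belt: β = asin((r2−r1)/C) = asin(12/95) = 7.2567°
wrap1 = π − 2β = 165.4865°
wrap2 = π + 2β = 194.5135°
tangent length = C·cosβ = 94.2391
L = r1·wrap1 + r2·wrap2 + 2·C·cosβ = 6·2.8883 + 18·3.3949 + 2·94.2391 = 266.9160

L=266.916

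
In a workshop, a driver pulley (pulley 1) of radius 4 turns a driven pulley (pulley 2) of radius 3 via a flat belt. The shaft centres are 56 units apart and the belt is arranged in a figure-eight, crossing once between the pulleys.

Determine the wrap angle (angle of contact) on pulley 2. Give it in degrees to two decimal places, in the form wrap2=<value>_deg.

crossed belt: β = asin((r1+r2)/C) = asin(7/56) = 7.1808°
wrap1 = wrap2 = π + 2β = 194.3615°

wrap2=194.36_deg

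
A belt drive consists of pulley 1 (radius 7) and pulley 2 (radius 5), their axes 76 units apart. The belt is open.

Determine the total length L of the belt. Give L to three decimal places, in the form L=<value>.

open belt: β = asin((r2−r1)/C) = asin(-2/76) = -1.5080°
wrap1 = π − 2β = 183.0159°
wrap2 = π + 2β = 176.9841°
tangent length = C·cosβ = 75.9737
L = r1·wrap1 + r2·wrap2 + 2·C·cosβ = 7·3.1942 + 5·3.0890 + 2·75.9737 = 189.7517

L=189.752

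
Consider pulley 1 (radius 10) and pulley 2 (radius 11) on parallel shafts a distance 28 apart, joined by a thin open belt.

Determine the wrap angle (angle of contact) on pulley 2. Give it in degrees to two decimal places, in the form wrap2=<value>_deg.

open belt: β = asin((r2−r1)/C) = asin(1/28) = 2.0467°
wrap1 = π − 2β = 175.9066°
wrap2 = π + 2β = 184.0934°

wrap2=184.09_deg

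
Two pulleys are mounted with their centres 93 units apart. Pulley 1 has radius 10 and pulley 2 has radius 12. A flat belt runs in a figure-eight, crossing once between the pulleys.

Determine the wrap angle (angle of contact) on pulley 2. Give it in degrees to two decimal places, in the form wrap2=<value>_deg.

wrap2=207.37_deg

crossed belt: β = asin((r1+r2)/C) = asin(22/93) = 13.6835°
wrap1 = wrap2 = π + 2β = 207.3671°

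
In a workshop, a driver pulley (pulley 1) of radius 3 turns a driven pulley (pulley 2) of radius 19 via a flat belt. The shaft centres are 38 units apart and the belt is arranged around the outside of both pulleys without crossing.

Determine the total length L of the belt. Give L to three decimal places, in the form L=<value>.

open belt: β = asin((r2−r1)/C) = asin(16/38) = 24.9011°
wrap1 = π − 2β = 130.1979°
wrap2 = π + 2β = 229.8021°
tangent length = C·cosβ = 34.4674
L = r1·wrap1 + r2·wrap2 + 2·C·cosβ = 3·2.2724 + 19·4.0108 + 2·34.4674 = 151.9572

L=151.957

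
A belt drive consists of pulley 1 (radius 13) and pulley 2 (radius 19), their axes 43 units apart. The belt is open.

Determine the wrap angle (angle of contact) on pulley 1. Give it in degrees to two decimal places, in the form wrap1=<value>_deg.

open belt: β = asin((r2−r1)/C) = asin(6/43) = 8.0209°
wrap1 = π − 2β = 163.9581°
wrap2 = π + 2β = 196.0419°

wrap1=163.96_deg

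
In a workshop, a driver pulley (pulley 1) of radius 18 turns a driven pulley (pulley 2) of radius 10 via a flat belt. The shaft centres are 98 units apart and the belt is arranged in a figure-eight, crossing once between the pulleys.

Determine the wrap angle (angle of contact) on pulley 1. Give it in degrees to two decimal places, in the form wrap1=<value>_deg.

wrap1=213.20_deg

crossed belt: β = asin((r1+r2)/C) = asin(28/98) = 16.6015°
wrap1 = wrap2 = π + 2β = 213.2031°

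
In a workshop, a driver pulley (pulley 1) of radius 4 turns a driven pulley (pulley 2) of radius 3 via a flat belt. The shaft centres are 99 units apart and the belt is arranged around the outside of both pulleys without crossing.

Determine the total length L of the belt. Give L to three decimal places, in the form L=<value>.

open belt: β = asin((r2−r1)/C) = asin(-1/99) = -0.5788°
wrap1 = π − 2β = 181.1575°
wrap2 = π + 2β = 178.8425°
tangent length = C·cosβ = 98.9949
L = r1·wrap1 + r2·wrap2 + 2·C·cosβ = 4·3.1618 + 3·3.1214 + 2·98.9949 = 220.0012

L=220.001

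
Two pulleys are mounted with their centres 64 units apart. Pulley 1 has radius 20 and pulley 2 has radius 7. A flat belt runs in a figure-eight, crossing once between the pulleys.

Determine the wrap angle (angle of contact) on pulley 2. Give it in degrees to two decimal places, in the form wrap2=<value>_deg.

wrap2=229.91_deg

crossed belt: β = asin((r1+r2)/C) = asin(27/64) = 24.9530°
wrap1 = wrap2 = π + 2β = 229.9060°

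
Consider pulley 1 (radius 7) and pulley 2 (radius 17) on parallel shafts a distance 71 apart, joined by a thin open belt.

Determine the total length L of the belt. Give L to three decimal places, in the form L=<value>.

open belt: β = asin((r2−r1)/C) = asin(10/71) = 8.0967°
wrap1 = π − 2β = 163.8065°
wrap2 = π + 2β = 196.1935°
tangent length = C·cosβ = 70.2922
L = r1·wrap1 + r2·wrap2 + 2·C·cosβ = 7·2.8590 + 17·3.4242 + 2·70.2922 = 218.8090

L=218.809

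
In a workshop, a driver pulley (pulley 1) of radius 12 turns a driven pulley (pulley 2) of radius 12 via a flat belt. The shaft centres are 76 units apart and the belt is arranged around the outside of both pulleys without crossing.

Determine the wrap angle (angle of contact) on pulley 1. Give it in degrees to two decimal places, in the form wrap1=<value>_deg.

open belt: β = asin((r2−r1)/C) = asin(0/76) = 0.0000°
wrap1 = π − 2β = 180.0000°
wrap2 = π + 2β = 180.0000°

wrap1=180.00_deg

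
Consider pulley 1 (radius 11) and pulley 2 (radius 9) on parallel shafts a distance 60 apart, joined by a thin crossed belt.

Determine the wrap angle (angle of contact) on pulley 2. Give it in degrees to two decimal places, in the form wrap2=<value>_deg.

crossed belt: β = asin((r1+r2)/C) = asin(20/60) = 19.4712°
wrap1 = wrap2 = π + 2β = 218.9424°

wrap2=218.94_deg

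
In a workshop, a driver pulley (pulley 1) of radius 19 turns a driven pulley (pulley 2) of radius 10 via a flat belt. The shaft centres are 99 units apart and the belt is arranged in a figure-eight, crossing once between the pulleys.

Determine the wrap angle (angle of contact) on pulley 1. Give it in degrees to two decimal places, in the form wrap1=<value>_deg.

wrap1=214.07_deg

crossed belt: β = asin((r1+r2)/C) = asin(29/99) = 17.0334°
wrap1 = wrap2 = π + 2β = 214.0668°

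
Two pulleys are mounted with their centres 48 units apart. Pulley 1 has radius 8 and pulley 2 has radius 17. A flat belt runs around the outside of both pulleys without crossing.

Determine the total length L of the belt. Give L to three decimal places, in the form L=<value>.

L=176.232

open belt: β = asin((r2−r1)/C) = asin(9/48) = 10.8069°
wrap1 = π − 2β = 158.3862°
wrap2 = π + 2β = 201.6138°
tangent length = C·cosβ = 47.1487
L = r1·wrap1 + r2·wrap2 + 2·C·cosβ = 8·2.7644 + 17·3.5188 + 2·47.1487 = 176.2323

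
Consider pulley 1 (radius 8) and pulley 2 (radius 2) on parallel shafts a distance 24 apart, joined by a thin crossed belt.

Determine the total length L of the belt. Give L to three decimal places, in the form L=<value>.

L=83.646

crossed belt: β = asin((r1+r2)/C) = asin(10/24) = 24.6243°
wrap1 = wrap2 = π + 2β = 229.2486°
tangent length = C·cosβ = 21.8174
L = (r1+r2)·wrap + 2·C·cosβ = 10·4.0011 + 2·21.8174 = 83.6463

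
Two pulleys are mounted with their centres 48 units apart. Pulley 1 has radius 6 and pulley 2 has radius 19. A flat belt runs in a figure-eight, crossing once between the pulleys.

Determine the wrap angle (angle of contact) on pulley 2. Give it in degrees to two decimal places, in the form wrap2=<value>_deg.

wrap2=242.78_deg

crossed belt: β = asin((r1+r2)/C) = asin(25/48) = 31.3882°
wrap1 = wrap2 = π + 2β = 242.7763°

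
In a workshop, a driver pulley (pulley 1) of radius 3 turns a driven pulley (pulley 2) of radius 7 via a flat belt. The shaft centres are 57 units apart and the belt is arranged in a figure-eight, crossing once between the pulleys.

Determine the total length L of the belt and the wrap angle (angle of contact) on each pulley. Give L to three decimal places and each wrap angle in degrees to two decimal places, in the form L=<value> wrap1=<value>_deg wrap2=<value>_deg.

L=147.175 wrap1=200.21_deg wrap2=200.21_deg

crossed belt: β = asin((r1+r2)/C) = asin(10/57) = 10.1042°
wrap1 = wrap2 = π + 2β = 200.2084°
tangent length = C·cosβ = 56.1160
L = (r1+r2)·wrap + 2·C·cosβ = 10·3.4943 + 2·56.1160 = 147.1749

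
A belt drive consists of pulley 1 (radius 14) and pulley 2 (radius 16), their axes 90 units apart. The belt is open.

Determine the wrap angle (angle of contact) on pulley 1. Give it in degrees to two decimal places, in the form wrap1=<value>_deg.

wrap1=177.45_deg

open belt: β = asin((r2−r1)/C) = asin(2/90) = 1.2733°
wrap1 = π − 2β = 177.4533°
wrap2 = π + 2β = 182.5467°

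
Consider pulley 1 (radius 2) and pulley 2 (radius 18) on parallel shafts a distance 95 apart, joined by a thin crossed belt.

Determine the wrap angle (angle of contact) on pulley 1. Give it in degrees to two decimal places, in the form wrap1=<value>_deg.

wrap1=204.31_deg

crossed belt: β = asin((r1+r2)/C) = asin(20/95) = 12.1532°
wrap1 = wrap2 = π + 2β = 204.3064°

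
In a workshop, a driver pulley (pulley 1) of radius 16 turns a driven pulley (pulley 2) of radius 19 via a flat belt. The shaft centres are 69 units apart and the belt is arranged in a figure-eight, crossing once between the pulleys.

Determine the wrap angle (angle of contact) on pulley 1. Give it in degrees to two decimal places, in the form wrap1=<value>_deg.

crossed belt: β = asin((r1+r2)/C) = asin(35/69) = 30.4806°
wrap1 = wrap2 = π + 2β = 240.9612°

wrap1=240.96_deg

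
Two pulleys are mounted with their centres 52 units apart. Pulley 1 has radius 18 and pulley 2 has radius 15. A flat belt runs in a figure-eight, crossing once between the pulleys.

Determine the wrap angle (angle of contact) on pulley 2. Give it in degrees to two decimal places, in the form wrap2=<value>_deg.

crossed belt: β = asin((r1+r2)/C) = asin(33/52) = 39.3915°
wrap1 = wrap2 = π + 2β = 258.7829°

wrap2=258.78_deg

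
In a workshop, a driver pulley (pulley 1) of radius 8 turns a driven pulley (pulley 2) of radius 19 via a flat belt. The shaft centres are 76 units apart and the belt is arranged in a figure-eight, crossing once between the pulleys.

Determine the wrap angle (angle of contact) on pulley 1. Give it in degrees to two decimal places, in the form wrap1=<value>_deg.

wrap1=221.62_deg

crossed belt: β = asin((r1+r2)/C) = asin(27/76) = 20.8096°
wrap1 = wrap2 = π + 2β = 221.6191°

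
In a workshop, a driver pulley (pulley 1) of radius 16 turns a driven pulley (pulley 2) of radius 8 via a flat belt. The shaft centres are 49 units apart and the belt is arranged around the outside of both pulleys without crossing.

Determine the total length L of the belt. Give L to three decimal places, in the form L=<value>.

L=174.707

open belt: β = asin((r2−r1)/C) = asin(-8/49) = -9.3965°
wrap1 = π − 2β = 198.7930°
wrap2 = π + 2β = 161.2070°
tangent length = C·cosβ = 48.3425
L = r1·wrap1 + r2·wrap2 + 2·C·cosβ = 16·3.4696 + 8·2.8136 + 2·48.3425 = 174.7073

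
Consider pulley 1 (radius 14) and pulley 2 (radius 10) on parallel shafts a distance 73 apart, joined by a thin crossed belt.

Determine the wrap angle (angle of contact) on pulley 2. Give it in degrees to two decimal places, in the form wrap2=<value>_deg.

wrap2=218.39_deg

crossed belt: β = asin((r1+r2)/C) = asin(24/73) = 19.1940°
wrap1 = wrap2 = π + 2β = 218.3879°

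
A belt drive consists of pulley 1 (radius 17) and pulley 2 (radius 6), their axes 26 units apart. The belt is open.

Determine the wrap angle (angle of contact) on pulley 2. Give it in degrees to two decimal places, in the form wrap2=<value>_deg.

open belt: β = asin((r2−r1)/C) = asin(-11/26) = -25.0290°
wrap1 = π − 2β = 230.0580°
wrap2 = π + 2β = 129.9420°

wrap2=129.94_deg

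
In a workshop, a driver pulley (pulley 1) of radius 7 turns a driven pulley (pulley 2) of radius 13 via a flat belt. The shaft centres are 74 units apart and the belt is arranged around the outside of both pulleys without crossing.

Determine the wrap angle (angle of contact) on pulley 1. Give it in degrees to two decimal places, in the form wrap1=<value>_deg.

open belt: β = asin((r2−r1)/C) = asin(6/74) = 4.6507°
wrap1 = π − 2β = 170.6986°
wrap2 = π + 2β = 189.3014°

wrap1=170.70_deg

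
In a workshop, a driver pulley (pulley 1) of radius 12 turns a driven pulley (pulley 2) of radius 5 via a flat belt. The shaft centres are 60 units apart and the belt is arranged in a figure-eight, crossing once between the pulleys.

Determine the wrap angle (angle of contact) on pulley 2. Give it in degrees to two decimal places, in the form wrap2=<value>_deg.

crossed belt: β = asin((r1+r2)/C) = asin(17/60) = 16.4592°
wrap1 = wrap2 = π + 2β = 212.9185°

wrap2=212.92_deg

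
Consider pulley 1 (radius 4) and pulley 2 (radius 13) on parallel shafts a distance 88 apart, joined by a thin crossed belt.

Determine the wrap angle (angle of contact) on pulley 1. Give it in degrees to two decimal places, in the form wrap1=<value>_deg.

crossed belt: β = asin((r1+r2)/C) = asin(17/88) = 11.1385°
wrap1 = wrap2 = π + 2β = 202.2771°

wrap1=202.28_deg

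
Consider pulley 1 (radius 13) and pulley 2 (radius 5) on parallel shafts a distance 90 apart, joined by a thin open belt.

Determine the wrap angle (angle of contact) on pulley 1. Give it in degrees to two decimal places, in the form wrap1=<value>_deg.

open belt: β = asin((r2−r1)/C) = asin(-8/90) = -5.0997°
wrap1 = π − 2β = 190.1994°
wrap2 = π + 2β = 169.8006°

wrap1=190.20_deg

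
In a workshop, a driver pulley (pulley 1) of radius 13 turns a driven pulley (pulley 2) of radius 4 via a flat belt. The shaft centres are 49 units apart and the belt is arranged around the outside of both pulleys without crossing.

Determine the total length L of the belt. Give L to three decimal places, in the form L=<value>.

L=153.065

open belt: β = asin((r2−r1)/C) = asin(-9/49) = -10.5838°
wrap1 = π − 2β = 201.1676°
wrap2 = π + 2β = 158.8324°
tangent length = C·cosβ = 48.1664
L = r1·wrap1 + r2·wrap2 + 2·C·cosβ = 13·3.5110 + 4·2.7721 + 2·48.1664 = 153.0648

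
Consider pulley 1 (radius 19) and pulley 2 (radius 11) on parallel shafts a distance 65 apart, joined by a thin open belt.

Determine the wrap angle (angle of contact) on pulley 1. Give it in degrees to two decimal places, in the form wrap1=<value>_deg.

wrap1=194.14_deg

open belt: β = asin((r2−r1)/C) = asin(-8/65) = -7.0697°
wrap1 = π − 2β = 194.1394°
wrap2 = π + 2β = 165.8606°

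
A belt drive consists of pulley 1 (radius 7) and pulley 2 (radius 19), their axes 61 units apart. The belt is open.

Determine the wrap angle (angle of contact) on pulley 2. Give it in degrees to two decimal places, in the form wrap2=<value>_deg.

open belt: β = asin((r2−r1)/C) = asin(12/61) = 11.3453°
wrap1 = π − 2β = 157.3094°
wrap2 = π + 2β = 202.6906°

wrap2=202.69_deg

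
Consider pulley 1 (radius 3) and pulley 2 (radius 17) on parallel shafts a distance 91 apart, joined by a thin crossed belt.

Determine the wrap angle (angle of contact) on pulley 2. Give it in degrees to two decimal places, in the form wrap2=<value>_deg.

wrap2=205.39_deg

crossed belt: β = asin((r1+r2)/C) = asin(20/91) = 12.6961°
wrap1 = wrap2 = π + 2β = 205.3922°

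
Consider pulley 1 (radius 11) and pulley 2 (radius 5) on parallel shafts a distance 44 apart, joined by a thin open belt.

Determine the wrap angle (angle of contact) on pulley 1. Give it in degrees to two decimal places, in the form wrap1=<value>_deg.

wrap1=195.67_deg

open belt: β = asin((r2−r1)/C) = asin(-6/44) = -7.8375°
wrap1 = π − 2β = 195.6750°
wrap2 = π + 2β = 164.3250°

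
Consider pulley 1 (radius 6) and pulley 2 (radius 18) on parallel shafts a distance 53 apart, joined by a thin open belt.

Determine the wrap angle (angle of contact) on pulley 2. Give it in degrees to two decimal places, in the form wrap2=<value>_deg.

open belt: β = asin((r2−r1)/C) = asin(12/53) = 13.0861°
wrap1 = π − 2β = 153.8278°
wrap2 = π + 2β = 206.1722°

wrap2=206.17_deg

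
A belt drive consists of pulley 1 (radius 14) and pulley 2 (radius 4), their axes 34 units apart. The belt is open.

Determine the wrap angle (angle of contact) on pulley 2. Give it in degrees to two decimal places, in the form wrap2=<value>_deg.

wrap2=145.79_deg

open belt: β = asin((r2−r1)/C) = asin(-10/34) = -17.1046°
wrap1 = π − 2β = 214.2093°
wrap2 = π + 2β = 145.7907°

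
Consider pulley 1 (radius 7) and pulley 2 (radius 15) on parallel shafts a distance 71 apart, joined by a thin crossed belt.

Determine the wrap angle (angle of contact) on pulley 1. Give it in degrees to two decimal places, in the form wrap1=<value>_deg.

crossed belt: β = asin((r1+r2)/C) = asin(22/71) = 18.0507°
wrap1 = wrap2 = π + 2β = 216.1015°

wrap1=216.10_deg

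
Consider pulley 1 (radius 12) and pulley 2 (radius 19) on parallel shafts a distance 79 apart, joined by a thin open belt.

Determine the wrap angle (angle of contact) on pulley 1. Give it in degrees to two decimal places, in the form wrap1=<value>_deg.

open belt: β = asin((r2−r1)/C) = asin(7/79) = 5.0835°
wrap1 = π − 2β = 169.8330°
wrap2 = π + 2β = 190.1670°

wrap1=169.83_deg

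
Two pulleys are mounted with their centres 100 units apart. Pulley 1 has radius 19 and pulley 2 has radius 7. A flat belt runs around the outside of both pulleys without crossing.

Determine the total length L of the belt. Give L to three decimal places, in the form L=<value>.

L=283.123

open belt: β = asin((r2−r1)/C) = asin(-12/100) = -6.8921°
wrap1 = π − 2β = 193.7842°
wrap2 = π + 2β = 166.2158°
tangent length = C·cosβ = 99.2774
L = r1·wrap1 + r2·wrap2 + 2·C·cosβ = 19·3.3822 + 7·2.9010 + 2·99.2774 = 283.1231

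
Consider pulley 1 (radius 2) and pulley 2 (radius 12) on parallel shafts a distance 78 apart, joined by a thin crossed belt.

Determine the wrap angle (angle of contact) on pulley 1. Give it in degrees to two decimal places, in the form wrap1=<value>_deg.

crossed belt: β = asin((r1+r2)/C) = asin(14/78) = 10.3399°
wrap1 = wrap2 = π + 2β = 200.6798°

wrap1=200.68_deg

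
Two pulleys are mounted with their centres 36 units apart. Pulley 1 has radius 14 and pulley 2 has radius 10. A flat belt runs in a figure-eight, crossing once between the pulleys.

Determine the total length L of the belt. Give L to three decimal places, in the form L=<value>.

crossed belt: β = asin((r1+r2)/C) = asin(24/36) = 41.8103°
wrap1 = wrap2 = π + 2β = 263.6206°
tangent length = C·cosβ = 26.8328
L = (r1+r2)·wrap + 2·C·cosβ = 24·4.6010 + 2·26.8328 = 164.0908

L=164.091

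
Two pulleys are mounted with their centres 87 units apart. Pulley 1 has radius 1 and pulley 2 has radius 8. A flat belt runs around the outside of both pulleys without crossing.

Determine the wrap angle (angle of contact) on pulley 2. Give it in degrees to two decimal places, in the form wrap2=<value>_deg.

open belt: β = asin((r2−r1)/C) = asin(7/87) = 4.6150°
wrap1 = π − 2β = 170.7700°
wrap2 = π + 2β = 189.2300°

wrap2=189.23_deg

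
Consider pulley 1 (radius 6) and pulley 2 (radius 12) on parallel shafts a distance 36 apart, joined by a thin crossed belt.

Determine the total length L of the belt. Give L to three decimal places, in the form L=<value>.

L=137.752

crossed belt: β = asin((r1+r2)/C) = asin(18/36) = 30.0000°
wrap1 = wrap2 = π + 2β = 240.0000°
tangent length = C·cosβ = 31.1769
L = (r1+r2)·wrap + 2·C·cosβ = 18·4.1888 + 2·31.1769 = 137.7521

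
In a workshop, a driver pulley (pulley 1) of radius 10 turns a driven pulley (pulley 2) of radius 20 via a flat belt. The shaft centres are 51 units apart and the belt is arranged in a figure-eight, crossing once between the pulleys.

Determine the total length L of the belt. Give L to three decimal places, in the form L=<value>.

crossed belt: β = asin((r1+r2)/C) = asin(30/51) = 36.0319°
wrap1 = wrap2 = π + 2β = 252.0638°
tangent length = C·cosβ = 41.2432
L = (r1+r2)·wrap + 2·C·cosβ = 30·4.3993 + 2·41.2432 = 214.4666

L=214.467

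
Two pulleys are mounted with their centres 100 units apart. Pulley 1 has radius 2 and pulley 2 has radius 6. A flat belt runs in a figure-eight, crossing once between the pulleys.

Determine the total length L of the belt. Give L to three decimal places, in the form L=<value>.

L=225.773

crossed belt: β = asin((r1+r2)/C) = asin(8/100) = 4.5886°
wrap1 = wrap2 = π + 2β = 189.1771°
tangent length = C·cosβ = 99.6795
L = (r1+r2)·wrap + 2·C·cosβ = 8·3.3018 + 2·99.6795 = 225.7731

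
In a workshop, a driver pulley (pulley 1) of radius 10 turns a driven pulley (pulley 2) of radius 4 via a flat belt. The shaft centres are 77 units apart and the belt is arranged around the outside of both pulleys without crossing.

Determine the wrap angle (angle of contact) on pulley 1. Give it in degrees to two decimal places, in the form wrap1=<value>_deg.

wrap1=188.94_deg

open belt: β = asin((r2−r1)/C) = asin(-6/77) = -4.4691°
wrap1 = π − 2β = 188.9383°
wrap2 = π + 2β = 171.0617°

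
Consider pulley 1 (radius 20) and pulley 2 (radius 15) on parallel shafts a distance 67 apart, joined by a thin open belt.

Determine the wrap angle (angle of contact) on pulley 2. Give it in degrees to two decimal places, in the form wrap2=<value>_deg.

open belt: β = asin((r2−r1)/C) = asin(-5/67) = -4.2798°
wrap1 = π − 2β = 188.5596°
wrap2 = π + 2β = 171.4404°

wrap2=171.44_deg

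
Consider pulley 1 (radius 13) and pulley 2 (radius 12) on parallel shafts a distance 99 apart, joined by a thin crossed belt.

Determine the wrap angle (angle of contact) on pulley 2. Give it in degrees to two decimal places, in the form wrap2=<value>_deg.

crossed belt: β = asin((r1+r2)/C) = asin(25/99) = 14.6270°
wrap1 = wrap2 = π + 2β = 209.2540°

wrap2=209.25_deg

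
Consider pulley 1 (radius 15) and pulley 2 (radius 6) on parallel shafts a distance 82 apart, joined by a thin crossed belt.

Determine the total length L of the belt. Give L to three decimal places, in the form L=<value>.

L=235.381

crossed belt: β = asin((r1+r2)/C) = asin(21/82) = 14.8386°
wrap1 = wrap2 = π + 2β = 209.6773°
tangent length = C·cosβ = 79.2654
L = (r1+r2)·wrap + 2·C·cosβ = 21·3.6596 + 2·79.2654 = 235.3815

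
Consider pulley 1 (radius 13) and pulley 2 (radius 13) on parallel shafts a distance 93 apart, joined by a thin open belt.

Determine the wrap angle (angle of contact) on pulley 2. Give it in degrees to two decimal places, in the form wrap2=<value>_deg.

open belt: β = asin((r2−r1)/C) = asin(0/93) = 0.0000°
wrap1 = π − 2β = 180.0000°
wrap2 = π + 2β = 180.0000°

wrap2=180.00_deg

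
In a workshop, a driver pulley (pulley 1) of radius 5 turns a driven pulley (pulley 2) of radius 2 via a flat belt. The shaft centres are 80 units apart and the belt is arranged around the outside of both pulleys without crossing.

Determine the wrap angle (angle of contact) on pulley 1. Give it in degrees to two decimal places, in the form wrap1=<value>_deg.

wrap1=184.30_deg

open belt: β = asin((r2−r1)/C) = asin(-3/80) = -2.1491°
wrap1 = π − 2β = 184.2982°
wrap2 = π + 2β = 175.7018°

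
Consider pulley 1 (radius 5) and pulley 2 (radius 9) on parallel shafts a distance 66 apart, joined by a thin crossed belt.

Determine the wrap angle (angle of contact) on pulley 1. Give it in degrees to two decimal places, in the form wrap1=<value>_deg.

wrap1=204.49_deg

crossed belt: β = asin((r1+r2)/C) = asin(14/66) = 12.2467°
wrap1 = wrap2 = π + 2β = 204.4934°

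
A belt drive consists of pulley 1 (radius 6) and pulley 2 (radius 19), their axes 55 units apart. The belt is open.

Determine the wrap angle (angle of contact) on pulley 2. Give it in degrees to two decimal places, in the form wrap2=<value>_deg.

open belt: β = asin((r2−r1)/C) = asin(13/55) = 13.6720°
wrap1 = π − 2β = 152.6560°
wrap2 = π + 2β = 207.3440°

wrap2=207.34_deg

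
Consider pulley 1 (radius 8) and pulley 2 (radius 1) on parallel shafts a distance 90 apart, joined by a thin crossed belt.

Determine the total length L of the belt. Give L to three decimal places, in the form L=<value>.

L=209.175

crossed belt: β = asin((r1+r2)/C) = asin(9/90) = 5.7392°
wrap1 = wrap2 = π + 2β = 191.4783°
tangent length = C·cosβ = 89.5489
L = (r1+r2)·wrap + 2·C·cosβ = 9·3.3419 + 2·89.5489 = 209.1751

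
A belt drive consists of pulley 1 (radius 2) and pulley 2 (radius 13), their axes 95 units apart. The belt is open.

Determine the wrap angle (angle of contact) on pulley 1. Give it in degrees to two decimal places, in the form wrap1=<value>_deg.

wrap1=166.70_deg

open belt: β = asin((r2−r1)/C) = asin(11/95) = 6.6492°
wrap1 = π − 2β = 166.7017°
wrap2 = π + 2β = 193.2983°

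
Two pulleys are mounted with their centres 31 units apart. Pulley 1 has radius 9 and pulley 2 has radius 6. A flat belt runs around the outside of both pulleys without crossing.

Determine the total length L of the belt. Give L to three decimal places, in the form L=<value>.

open belt: β = asin((r2−r1)/C) = asin(-3/31) = -5.5534°
wrap1 = π − 2β = 191.1069°
wrap2 = π + 2β = 168.8931°
tangent length = C·cosβ = 30.8545
L = r1·wrap1 + r2·wrap2 + 2·C·cosβ = 9·3.3354 + 6·2.9477 + 2·30.8545 = 109.4144

L=109.414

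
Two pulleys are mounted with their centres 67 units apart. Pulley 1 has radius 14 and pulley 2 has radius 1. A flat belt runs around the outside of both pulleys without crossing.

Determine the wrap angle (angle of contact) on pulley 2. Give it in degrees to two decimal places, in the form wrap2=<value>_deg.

wrap2=157.62_deg

open belt: β = asin((r2−r1)/C) = asin(-13/67) = -11.1881°
wrap1 = π − 2β = 202.3761°
wrap2 = π + 2β = 157.6239°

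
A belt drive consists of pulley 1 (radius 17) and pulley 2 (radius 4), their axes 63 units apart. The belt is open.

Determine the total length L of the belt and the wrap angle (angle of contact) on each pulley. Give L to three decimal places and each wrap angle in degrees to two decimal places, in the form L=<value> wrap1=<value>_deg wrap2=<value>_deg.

open belt: β = asin((r2−r1)/C) = asin(-13/63) = -11.9085°
wrap1 = π − 2β = 203.8170°
wrap2 = π + 2β = 156.1830°
tangent length = C·cosβ = 61.6441
L = r1·wrap1 + r2·wrap2 + 2·C·cosβ = 17·3.5573 + 4·2.7259 + 2·61.6441 = 194.6656

L=194.666 wrap1=203.82_deg wrap2=156.18_deg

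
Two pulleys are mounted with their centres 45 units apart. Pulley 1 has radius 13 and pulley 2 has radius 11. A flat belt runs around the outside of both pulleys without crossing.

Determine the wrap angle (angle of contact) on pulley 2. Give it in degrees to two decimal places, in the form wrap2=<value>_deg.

open belt: β = asin((r2−r1)/C) = asin(-2/45) = -2.5473°
wrap1 = π − 2β = 185.0946°
wrap2 = π + 2β = 174.9054°

wrap2=174.91_deg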